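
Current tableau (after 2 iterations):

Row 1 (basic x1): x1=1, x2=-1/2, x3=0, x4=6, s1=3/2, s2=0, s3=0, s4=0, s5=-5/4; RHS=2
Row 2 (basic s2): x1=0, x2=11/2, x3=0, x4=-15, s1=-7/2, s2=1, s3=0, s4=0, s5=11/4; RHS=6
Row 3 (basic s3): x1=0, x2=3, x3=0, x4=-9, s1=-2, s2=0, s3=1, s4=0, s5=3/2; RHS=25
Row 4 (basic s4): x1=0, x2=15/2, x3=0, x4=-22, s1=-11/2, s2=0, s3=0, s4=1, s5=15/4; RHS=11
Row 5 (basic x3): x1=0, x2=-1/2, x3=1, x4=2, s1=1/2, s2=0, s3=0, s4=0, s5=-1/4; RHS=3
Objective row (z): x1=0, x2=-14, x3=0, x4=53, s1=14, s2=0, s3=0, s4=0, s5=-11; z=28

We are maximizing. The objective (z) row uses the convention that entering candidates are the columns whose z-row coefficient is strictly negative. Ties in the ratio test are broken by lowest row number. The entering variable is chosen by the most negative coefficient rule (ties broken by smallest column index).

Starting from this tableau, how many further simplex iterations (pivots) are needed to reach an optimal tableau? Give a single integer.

pivot: x2 in, s2 out → z = 476/11
pivot: s5 in, x2 out → z = 52
pivot: x4 in, x3 out → z = 91
No improving column remains; optimal.

3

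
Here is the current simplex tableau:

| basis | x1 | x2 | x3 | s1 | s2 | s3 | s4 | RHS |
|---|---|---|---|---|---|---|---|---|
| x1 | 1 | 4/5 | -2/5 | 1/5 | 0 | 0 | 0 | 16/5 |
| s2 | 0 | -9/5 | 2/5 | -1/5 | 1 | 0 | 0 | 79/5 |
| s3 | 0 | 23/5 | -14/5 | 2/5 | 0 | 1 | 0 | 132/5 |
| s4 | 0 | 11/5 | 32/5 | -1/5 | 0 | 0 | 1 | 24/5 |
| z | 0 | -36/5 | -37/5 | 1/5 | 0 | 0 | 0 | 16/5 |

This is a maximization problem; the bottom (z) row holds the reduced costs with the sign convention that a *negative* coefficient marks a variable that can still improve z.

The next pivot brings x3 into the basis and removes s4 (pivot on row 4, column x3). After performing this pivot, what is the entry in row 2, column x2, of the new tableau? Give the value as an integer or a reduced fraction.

Pivot element is row 4, column x3: 32/5.
Normalize row 4: new (row 4, x2) = (11/5)/(32/5) = 11/32.
row 2 ← row 2 − (2/5)·(new row 4): -9/5 − (2/5)·(11/32) = -31/16.

-31/16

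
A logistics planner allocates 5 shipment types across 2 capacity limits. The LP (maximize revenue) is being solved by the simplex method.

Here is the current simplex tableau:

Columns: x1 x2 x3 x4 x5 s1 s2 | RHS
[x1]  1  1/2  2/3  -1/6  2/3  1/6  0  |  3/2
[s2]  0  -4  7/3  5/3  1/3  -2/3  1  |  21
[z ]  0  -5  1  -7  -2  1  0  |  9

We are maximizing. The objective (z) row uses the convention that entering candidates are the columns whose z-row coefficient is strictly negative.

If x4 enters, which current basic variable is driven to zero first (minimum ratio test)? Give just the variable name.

Ratios: row 1 (x1): entry -1/6 ≤ 0, skip; row 2 (s2): 21/(5/3) = 63/5.
Minimum ratio 63/5 is in the s2 row, so s2 leaves.

s2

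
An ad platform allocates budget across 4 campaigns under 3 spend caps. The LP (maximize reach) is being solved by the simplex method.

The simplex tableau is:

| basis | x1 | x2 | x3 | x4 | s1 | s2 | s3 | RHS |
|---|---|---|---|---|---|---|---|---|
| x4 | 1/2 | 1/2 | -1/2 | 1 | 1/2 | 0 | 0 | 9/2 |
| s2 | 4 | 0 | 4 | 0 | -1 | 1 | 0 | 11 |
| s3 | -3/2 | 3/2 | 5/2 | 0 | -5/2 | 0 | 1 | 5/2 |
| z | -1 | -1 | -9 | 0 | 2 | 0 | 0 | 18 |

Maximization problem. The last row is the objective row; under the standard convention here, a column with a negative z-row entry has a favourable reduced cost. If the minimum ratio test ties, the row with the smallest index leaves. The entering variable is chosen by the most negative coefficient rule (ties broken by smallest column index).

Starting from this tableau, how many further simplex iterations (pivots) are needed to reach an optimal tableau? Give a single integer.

3

pivot: x3 in, s3 out → z = 27
pivot: s1 in, s2 out → z = 130/3
pivot: x2 in, x4 out → z = 305/6
No improving column remains; optimal.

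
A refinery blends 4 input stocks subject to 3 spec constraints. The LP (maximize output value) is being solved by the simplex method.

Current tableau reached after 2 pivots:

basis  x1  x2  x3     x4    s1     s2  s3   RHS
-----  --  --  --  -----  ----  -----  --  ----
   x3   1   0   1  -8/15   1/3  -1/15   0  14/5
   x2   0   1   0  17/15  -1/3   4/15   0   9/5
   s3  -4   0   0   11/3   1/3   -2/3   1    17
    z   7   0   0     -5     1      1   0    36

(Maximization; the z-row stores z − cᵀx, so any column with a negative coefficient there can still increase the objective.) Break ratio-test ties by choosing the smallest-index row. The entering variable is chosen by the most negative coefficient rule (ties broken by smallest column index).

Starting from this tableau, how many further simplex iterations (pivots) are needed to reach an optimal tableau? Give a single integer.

pivot: x4 in, x2 out → z = 747/17
pivot: s1 in, s3 out → z = 143/3
No improving column remains; optimal.

2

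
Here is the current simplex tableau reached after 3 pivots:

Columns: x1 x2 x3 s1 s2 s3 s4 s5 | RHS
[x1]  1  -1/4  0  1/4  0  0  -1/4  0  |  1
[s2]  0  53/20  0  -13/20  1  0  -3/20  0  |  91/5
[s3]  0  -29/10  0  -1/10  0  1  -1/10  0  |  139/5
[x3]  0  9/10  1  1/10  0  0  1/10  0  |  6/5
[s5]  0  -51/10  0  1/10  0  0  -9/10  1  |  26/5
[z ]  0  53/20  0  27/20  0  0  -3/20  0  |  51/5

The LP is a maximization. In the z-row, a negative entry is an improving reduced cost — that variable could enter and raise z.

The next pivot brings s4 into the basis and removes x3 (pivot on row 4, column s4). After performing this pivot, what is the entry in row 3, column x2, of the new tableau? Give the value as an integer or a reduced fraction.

Pivot element is row 4, column s4: 1/10.
Normalize row 4: new (row 4, x2) = (9/10)/(1/10) = 9.
row 3 ← row 3 − (-1/10)·(new row 4): -29/10 − (-1/10)·9 = -2.

-2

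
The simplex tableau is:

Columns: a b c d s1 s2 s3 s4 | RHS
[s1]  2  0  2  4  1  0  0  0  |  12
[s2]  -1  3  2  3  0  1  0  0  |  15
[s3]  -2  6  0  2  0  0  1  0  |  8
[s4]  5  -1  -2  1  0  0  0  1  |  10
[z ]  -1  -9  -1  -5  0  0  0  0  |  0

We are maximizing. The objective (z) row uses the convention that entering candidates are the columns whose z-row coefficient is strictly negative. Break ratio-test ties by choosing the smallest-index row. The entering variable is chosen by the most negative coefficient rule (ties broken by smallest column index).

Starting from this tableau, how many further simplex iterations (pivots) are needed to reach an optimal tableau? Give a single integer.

3

pivot: b in, s3 out → z = 12
pivot: a in, s4 out → z = 152/7
pivot: c in, s1 out → z = 57/2
No improving column remains; optimal.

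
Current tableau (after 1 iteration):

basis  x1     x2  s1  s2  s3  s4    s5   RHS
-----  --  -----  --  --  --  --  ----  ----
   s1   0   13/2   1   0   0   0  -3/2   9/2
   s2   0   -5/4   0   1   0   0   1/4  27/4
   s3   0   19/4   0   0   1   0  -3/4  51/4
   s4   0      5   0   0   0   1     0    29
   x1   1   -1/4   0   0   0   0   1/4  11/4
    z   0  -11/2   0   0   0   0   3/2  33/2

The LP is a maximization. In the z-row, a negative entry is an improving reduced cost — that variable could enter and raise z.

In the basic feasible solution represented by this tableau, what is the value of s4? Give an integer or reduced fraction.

s4 is basic (row 4); its value is the RHS of that row: 29.

29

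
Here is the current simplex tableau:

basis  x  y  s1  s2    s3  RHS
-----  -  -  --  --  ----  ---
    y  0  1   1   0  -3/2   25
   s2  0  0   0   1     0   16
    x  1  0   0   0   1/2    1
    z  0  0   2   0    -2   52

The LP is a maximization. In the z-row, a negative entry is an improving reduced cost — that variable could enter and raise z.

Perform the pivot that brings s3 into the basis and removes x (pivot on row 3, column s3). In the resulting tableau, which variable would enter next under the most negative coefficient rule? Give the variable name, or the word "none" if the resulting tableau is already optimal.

none

Pivot element 1/2. New z-row = old z-row − (-2)·(row 3/(1/2)).
Updated z-row coefficients: x: 4, y: 0, s1: 2, s2: 0, s3: 0.
No coefficient is strictly negative; the tableau after this pivot is optimal.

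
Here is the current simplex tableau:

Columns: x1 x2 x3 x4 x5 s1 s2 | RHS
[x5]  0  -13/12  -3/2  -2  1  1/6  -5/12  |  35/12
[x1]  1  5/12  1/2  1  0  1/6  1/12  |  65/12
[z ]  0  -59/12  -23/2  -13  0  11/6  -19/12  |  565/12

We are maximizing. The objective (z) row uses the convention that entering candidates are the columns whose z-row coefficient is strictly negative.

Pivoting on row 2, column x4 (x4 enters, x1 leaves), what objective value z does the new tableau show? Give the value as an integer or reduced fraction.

Minimum ratio for x4: (65/12)/1 = 65/12.
z changes by −(z-row coeff of x4)·ratio = −(-13)·(65/12) = 845/12.
New z = 565/12 + (845/12) = 235/2.

235/2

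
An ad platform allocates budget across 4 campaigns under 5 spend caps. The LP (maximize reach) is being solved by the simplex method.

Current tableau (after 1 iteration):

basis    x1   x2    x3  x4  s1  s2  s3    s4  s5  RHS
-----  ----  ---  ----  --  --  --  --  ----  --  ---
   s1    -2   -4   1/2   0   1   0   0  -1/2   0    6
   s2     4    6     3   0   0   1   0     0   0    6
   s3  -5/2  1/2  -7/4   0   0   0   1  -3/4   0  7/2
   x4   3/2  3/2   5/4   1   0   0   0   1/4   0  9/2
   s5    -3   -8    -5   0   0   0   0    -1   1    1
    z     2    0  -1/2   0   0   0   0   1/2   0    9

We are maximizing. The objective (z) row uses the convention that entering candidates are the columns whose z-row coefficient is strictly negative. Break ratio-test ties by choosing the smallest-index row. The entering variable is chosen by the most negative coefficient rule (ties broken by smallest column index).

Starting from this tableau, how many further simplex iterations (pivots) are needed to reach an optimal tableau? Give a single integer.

1

pivot: x3 in, s2 out → z = 10
No improving column remains; optimal.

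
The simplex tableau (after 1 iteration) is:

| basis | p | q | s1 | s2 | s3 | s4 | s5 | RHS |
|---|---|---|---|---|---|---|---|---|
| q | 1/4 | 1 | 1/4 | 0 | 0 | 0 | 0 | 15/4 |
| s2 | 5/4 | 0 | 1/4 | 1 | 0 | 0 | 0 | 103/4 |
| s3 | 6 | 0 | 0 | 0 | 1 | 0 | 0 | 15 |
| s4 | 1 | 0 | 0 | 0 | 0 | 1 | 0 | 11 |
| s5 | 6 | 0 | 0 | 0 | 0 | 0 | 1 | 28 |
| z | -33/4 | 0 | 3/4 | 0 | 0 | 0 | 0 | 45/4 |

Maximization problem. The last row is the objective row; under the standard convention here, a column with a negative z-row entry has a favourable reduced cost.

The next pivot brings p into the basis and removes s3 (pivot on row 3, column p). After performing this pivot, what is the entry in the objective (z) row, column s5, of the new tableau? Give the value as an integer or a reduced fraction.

Pivot element is row 3, column p: 6.
Normalize row 3: new (row 3, s5) = 0/6 = 0.
z-row ← z-row − (-33/4)·(new row 3): 0 − (-33/4)·0 = 0.

0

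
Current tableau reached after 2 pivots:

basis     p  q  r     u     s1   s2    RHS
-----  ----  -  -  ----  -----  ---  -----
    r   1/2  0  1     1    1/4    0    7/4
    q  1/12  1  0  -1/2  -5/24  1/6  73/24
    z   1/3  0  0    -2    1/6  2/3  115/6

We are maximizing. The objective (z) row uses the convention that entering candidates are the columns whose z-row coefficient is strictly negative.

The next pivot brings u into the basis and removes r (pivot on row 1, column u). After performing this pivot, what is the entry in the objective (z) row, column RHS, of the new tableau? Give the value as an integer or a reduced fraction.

Pivot element is row 1, column u: 1.
Normalize row 1: new (row 1, RHS) = (7/4)/1 = 7/4.
z-row ← z-row − (-2)·(new row 1): 115/6 − (-2)·(7/4) = 68/3.

68/3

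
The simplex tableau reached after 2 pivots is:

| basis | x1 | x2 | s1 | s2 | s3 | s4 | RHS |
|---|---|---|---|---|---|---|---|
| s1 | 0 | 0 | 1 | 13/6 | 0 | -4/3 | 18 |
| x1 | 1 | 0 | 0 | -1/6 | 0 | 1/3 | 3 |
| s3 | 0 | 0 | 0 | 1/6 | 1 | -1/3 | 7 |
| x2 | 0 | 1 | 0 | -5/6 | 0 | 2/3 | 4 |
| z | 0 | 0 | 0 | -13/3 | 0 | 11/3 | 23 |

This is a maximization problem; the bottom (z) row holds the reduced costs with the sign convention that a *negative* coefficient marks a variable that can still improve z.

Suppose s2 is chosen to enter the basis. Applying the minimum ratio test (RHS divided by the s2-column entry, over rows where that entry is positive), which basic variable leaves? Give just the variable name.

Ratios: row 1 (s1): 18/(13/6) = 108/13; row 2 (x1): entry -1/6 ≤ 0, skip; row 3 (s3): 7/(1/6) = 42; row 4 (x2): entry -5/6 ≤ 0, skip.
Minimum ratio 108/13 is in the s1 row, so s1 leaves.

s1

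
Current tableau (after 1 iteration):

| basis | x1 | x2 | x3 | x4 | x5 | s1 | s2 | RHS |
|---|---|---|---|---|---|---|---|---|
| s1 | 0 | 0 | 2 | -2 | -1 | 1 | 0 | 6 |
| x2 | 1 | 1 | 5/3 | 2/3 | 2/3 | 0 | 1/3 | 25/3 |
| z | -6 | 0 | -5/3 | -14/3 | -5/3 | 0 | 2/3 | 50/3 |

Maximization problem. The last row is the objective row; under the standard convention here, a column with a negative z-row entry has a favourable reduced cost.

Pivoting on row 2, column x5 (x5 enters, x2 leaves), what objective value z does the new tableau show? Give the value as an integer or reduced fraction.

Minimum ratio for x5: (25/3)/(2/3) = 25/2.
z changes by −(z-row coeff of x5)·ratio = −(-5/3)·(25/2) = 125/6.
New z = 50/3 + (125/6) = 75/2.

75/2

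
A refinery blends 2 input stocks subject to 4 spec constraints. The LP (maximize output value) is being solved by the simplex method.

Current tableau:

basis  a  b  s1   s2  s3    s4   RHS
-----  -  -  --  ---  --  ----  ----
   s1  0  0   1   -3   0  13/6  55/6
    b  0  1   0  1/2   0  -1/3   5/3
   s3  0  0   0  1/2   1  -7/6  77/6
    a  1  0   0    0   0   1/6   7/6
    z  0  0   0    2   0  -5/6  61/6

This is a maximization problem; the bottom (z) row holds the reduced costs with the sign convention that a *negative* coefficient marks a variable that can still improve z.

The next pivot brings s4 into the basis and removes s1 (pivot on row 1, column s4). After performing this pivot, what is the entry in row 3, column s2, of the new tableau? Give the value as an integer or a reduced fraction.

Pivot element is row 1, column s4: 13/6.
Normalize row 1: new (row 1, s2) = (-3)/(13/6) = -18/13.
row 3 ← row 3 − (-7/6)·(new row 1): 1/2 − (-7/6)·(-18/13) = -29/26.

-29/26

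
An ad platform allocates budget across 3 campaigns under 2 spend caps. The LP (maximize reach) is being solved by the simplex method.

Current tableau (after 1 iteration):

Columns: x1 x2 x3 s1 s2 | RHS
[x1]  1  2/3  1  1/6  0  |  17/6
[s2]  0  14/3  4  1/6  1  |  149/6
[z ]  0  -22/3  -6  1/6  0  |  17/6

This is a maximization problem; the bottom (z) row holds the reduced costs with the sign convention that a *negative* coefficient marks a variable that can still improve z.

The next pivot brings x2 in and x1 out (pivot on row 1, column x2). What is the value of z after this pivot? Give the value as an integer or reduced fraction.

Minimum ratio for x2: (17/6)/(2/3) = 17/4.
z changes by −(z-row coeff of x2)·ratio = −(-22/3)·(17/4) = 187/6.
New z = 17/6 + (187/6) = 34.

34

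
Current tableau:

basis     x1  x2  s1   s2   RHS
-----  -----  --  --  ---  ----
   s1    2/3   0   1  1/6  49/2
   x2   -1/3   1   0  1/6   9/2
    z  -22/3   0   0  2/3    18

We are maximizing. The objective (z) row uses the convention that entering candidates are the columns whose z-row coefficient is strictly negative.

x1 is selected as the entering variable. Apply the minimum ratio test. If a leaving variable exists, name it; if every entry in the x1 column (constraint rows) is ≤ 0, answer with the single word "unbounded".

s1

Ratios: row 1 (s1): (49/2)/(2/3) = 147/4; row 2 (x2): entry -1/3 ≤ 0, skip.
Minimum ratio is in the s1 row, so s1 leaves.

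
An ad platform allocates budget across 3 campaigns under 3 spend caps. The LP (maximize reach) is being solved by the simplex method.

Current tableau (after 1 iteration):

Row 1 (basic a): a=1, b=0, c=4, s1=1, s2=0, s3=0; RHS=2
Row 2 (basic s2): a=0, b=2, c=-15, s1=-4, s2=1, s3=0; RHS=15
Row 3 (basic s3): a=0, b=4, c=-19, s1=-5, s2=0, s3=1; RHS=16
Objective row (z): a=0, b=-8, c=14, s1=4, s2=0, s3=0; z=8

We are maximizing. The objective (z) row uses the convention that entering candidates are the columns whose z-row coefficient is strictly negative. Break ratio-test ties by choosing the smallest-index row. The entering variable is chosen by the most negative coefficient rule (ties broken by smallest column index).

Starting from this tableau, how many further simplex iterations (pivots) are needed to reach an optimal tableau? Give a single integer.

2

pivot: b in, s3 out → z = 40
pivot: c in, a out → z = 52
No improving column remains; optimal.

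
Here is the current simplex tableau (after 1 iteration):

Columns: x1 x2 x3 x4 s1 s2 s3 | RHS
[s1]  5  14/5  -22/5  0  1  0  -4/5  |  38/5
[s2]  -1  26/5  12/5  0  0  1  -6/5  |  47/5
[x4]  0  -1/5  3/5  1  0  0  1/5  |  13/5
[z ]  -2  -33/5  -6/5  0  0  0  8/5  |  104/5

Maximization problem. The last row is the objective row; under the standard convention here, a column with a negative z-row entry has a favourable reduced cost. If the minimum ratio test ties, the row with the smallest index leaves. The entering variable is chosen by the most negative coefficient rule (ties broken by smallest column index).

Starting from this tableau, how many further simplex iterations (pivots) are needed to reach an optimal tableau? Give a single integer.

3

pivot: x2 in, s2 out → z = 851/26
pivot: x1 in, s1 out → z = 1643/48
pivot: x3 in, x4 out → z = 3867/94
No improving column remains; optimal.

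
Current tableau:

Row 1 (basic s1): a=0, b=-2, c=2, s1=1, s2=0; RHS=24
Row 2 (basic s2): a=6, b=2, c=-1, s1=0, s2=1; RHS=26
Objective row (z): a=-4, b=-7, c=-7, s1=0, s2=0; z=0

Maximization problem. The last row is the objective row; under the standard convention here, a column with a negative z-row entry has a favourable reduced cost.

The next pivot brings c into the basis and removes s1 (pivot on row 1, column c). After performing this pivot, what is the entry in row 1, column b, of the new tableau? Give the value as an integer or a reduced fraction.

-1

Pivot element is row 1, column c: 2.
Normalize row 1: new (row 1, b) = (-2)/2 = -1.
Row 1 is the pivot row, so the entry is -1.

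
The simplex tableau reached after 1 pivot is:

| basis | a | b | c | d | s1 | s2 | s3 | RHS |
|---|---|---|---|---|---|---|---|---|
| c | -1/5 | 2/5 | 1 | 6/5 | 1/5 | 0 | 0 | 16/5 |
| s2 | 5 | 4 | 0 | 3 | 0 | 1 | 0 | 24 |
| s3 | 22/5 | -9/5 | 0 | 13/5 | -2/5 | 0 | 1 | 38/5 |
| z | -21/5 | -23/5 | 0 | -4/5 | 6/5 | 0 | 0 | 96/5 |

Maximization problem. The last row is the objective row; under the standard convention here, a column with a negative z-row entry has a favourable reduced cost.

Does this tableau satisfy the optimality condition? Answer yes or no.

no

Column a has objective-row coefficient -21/5, which is negative; an improving pivot exists, so not yet optimal.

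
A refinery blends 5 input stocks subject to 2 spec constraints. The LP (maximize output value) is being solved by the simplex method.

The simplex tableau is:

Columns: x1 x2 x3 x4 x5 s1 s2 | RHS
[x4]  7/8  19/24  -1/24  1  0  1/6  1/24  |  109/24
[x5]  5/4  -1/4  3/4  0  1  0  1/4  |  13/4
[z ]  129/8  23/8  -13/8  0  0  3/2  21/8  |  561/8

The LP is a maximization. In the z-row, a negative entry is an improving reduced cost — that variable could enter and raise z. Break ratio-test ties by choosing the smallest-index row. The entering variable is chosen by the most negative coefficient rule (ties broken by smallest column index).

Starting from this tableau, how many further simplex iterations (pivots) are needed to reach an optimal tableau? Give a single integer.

pivot: x3 in, x5 out → z = 463/6
No improving column remains; optimal.

1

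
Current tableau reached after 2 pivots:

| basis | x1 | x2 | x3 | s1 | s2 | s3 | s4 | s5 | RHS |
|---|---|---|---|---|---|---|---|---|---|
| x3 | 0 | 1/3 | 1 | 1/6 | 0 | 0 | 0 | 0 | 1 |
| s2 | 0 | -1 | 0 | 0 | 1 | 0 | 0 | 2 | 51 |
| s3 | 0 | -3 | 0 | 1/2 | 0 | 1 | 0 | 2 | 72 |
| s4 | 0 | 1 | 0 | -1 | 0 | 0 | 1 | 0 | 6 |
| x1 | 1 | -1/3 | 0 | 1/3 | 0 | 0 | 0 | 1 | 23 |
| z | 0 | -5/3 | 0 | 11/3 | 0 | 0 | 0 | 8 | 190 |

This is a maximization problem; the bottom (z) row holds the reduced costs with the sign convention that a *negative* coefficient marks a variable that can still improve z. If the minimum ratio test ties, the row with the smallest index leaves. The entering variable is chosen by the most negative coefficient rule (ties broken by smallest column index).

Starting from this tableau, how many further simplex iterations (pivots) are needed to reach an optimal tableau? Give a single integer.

pivot: x2 in, x3 out → z = 195
No improving column remains; optimal.

1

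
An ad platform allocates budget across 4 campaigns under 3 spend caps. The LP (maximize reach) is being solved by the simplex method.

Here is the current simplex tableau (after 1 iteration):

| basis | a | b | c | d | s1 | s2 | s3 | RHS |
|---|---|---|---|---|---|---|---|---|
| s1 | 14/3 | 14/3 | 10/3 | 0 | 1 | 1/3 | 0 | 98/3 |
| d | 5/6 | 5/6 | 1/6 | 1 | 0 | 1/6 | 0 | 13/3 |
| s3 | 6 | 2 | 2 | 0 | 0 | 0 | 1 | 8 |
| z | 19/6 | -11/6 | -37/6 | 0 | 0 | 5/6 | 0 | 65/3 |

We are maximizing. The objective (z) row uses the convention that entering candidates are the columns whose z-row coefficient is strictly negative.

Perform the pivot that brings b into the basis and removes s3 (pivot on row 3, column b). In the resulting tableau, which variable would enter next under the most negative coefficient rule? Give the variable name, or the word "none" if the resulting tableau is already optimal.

Pivot element 2. New z-row = old z-row − (-11/6)·(row 3/2).
Updated z-row coefficients: a: 26/3, b: 0, c: -13/3, d: 0, s1: 0, s2: 5/6, s3: 11/12.
The most negative is -13/3 in column c, so c would enter next.

c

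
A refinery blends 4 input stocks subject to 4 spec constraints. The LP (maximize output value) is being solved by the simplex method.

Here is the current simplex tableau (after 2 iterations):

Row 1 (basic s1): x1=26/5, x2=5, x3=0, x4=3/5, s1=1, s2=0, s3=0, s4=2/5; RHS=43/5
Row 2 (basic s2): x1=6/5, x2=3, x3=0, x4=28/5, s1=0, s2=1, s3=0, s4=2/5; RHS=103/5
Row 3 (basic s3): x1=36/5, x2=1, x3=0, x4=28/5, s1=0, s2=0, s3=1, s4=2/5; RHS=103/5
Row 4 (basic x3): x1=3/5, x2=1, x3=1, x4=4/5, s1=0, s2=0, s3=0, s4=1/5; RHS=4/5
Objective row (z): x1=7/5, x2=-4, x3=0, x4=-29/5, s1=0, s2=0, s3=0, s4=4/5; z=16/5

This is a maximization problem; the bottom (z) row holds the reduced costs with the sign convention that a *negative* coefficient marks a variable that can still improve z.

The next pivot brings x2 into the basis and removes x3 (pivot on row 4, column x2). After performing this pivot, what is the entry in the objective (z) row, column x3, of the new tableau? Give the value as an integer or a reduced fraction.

4

Pivot element is row 4, column x2: 1.
Normalize row 4: new (row 4, x3) = 1/1 = 1.
z-row ← z-row − (-4)·(new row 4): 0 − (-4)·1 = 4.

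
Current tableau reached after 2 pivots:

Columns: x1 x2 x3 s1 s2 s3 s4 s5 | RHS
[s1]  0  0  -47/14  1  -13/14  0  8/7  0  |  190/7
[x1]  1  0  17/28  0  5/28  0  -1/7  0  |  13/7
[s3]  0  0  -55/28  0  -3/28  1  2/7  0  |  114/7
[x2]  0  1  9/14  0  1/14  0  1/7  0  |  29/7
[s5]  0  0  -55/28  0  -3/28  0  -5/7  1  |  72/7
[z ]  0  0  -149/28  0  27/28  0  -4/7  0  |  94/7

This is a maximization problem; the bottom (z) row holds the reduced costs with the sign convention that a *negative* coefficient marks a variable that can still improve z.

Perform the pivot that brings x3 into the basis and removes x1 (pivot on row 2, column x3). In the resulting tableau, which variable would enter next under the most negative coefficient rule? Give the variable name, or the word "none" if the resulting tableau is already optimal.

s4

Pivot element 17/28. New z-row = old z-row − (-149/28)·(row 2/(17/28)).
Updated z-row coefficients: x1: 149/17, x2: 0, x3: 0, s1: 0, s2: 43/17, s3: 0, s4: -31/17, s5: 0.
The most negative is -31/17 in column s4, so s4 would enter next.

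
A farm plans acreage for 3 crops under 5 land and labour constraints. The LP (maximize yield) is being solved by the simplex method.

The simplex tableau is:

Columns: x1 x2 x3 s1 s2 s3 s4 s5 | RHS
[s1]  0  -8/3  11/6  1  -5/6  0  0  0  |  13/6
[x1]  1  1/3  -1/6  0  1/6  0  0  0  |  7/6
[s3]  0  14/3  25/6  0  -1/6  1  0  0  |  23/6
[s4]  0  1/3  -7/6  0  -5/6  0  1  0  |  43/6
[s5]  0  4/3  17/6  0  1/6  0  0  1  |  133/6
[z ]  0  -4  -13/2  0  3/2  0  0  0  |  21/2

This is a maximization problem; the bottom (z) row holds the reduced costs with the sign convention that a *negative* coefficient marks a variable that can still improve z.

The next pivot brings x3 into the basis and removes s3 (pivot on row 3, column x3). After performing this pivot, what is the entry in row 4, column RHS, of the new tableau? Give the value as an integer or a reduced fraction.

Pivot element is row 3, column x3: 25/6.
Normalize row 3: new (row 3, RHS) = (23/6)/(25/6) = 23/25.
row 4 ← row 4 − (-7/6)·(new row 3): 43/6 − (-7/6)·(23/25) = 206/25.

206/25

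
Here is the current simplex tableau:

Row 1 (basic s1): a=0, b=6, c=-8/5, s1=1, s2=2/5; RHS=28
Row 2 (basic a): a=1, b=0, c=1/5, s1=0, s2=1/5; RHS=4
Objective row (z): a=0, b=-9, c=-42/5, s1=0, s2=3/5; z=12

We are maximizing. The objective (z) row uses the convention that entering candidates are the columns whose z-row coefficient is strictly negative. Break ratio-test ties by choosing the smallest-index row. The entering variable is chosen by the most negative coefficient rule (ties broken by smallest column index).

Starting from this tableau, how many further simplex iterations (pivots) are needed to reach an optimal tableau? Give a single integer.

pivot: b in, s1 out → z = 54
pivot: c in, a out → z = 270
No improving column remains; optimal.

2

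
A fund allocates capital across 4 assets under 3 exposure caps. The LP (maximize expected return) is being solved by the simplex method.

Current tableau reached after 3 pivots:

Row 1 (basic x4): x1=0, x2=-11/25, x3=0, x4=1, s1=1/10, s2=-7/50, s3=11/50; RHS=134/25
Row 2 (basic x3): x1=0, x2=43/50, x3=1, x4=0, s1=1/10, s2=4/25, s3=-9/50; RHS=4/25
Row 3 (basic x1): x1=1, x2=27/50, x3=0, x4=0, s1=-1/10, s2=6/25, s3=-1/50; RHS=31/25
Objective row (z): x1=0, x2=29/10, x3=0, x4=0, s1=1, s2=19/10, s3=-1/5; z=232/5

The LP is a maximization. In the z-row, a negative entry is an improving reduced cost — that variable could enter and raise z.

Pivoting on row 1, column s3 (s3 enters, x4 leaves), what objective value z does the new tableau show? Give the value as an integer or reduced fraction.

Minimum ratio for s3: (134/25)/(11/50) = 268/11.
z changes by −(z-row coeff of s3)·ratio = −(-1/5)·(268/11) = 268/55.
New z = 232/5 + (268/55) = 564/11.

564/11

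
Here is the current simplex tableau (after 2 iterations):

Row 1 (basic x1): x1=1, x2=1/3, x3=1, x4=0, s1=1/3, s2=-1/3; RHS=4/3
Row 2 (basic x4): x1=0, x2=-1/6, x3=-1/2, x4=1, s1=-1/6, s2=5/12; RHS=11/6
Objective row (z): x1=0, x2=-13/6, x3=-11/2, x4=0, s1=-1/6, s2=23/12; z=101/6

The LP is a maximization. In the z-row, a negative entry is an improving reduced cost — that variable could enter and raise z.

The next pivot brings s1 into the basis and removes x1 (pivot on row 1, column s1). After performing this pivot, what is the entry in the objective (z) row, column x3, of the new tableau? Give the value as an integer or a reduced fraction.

Pivot element is row 1, column s1: 1/3.
Normalize row 1: new (row 1, x3) = 1/(1/3) = 3.
z-row ← z-row − (-1/6)·(new row 1): -11/2 − (-1/6)·3 = -5.

-5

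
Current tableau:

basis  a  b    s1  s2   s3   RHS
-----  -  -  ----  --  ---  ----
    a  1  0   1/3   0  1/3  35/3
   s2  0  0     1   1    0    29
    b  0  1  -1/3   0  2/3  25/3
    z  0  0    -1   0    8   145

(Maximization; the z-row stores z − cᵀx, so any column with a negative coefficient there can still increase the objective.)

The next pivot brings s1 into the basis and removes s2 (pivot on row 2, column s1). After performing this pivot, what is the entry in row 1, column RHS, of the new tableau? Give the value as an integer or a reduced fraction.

Pivot element is row 2, column s1: 1.
Normalize row 2: new (row 2, RHS) = 29/1 = 29.
row 1 ← row 1 − (1/3)·(new row 2): 35/3 − (1/3)·29 = 2.

2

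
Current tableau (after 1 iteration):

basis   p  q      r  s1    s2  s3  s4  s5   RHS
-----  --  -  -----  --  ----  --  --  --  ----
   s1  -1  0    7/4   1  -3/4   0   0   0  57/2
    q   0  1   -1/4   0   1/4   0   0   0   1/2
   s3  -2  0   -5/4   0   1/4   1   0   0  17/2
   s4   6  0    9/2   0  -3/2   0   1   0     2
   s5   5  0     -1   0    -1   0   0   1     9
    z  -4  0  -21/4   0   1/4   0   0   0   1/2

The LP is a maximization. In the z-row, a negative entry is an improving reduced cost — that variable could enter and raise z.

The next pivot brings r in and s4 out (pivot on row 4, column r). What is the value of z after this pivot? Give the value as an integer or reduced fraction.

17/6

Minimum ratio for r: 2/(9/2) = 4/9.
z changes by −(z-row coeff of r)·ratio = −(-21/4)·(4/9) = 7/3.
New z = 1/2 + (7/3) = 17/6.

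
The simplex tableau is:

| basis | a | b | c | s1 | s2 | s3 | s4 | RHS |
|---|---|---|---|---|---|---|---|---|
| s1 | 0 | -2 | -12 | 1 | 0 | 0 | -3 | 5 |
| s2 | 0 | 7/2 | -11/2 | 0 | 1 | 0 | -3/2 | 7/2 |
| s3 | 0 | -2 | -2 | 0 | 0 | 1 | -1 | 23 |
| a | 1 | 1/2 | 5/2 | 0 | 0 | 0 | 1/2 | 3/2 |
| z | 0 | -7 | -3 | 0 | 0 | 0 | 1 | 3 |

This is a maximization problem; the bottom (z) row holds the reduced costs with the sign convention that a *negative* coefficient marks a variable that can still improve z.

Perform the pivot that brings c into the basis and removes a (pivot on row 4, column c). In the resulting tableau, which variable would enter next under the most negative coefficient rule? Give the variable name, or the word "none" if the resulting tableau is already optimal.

Pivot element 5/2. New z-row = old z-row − (-3)·(row 4/(5/2)).
Updated z-row coefficients: a: 6/5, b: -32/5, c: 0, s1: 0, s2: 0, s3: 0, s4: 8/5.
The most negative is -32/5 in column b, so b would enter next.

b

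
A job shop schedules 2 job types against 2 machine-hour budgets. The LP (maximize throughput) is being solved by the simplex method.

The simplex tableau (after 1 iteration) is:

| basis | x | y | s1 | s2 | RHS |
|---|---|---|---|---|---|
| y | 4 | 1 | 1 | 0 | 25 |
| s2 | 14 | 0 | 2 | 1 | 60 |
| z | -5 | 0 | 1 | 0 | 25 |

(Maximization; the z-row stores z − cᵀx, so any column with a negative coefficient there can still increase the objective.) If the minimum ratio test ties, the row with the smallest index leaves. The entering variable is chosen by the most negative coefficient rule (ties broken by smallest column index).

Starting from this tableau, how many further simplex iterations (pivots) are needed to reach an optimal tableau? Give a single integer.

1

pivot: x in, s2 out → z = 325/7
No improving column remains; optimal.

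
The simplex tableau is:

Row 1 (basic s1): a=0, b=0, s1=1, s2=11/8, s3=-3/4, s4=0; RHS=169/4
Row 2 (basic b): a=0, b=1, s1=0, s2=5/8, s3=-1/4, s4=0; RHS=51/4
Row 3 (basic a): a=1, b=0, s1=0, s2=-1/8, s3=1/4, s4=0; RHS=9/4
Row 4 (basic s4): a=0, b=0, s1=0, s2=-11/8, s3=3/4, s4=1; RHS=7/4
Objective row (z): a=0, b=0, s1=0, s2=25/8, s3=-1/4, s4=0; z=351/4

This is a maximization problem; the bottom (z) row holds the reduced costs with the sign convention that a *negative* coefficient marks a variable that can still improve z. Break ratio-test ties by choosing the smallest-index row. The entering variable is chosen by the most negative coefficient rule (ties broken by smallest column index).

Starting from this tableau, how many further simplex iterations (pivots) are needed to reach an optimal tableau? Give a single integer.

pivot: s3 in, s4 out → z = 265/3
No improving column remains; optimal.

1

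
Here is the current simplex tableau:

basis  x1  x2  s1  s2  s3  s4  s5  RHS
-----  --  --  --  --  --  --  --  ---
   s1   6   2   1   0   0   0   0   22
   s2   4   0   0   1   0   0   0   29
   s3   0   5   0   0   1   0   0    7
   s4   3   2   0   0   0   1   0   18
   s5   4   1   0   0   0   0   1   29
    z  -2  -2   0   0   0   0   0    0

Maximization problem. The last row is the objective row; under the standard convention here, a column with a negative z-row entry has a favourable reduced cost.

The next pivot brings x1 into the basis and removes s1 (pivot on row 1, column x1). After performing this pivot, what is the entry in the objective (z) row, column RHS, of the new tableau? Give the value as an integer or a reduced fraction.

22/3

Pivot element is row 1, column x1: 6.
Normalize row 1: new (row 1, RHS) = 22/6 = 11/3.
z-row ← z-row − (-2)·(new row 1): 0 − (-2)·(11/3) = 22/3.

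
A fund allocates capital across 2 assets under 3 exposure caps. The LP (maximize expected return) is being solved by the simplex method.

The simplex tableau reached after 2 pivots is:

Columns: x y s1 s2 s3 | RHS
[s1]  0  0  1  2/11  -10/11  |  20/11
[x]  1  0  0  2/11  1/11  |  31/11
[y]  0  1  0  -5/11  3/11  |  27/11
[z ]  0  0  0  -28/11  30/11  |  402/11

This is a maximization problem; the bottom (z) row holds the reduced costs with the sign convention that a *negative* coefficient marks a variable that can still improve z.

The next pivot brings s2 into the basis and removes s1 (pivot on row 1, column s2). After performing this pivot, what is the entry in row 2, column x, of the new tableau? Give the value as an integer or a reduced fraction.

1

Pivot element is row 1, column s2: 2/11.
Normalize row 1: new (row 1, x) = 0/(2/11) = 0.
row 2 ← row 2 − (2/11)·(new row 1): 1 − (2/11)·0 = 1.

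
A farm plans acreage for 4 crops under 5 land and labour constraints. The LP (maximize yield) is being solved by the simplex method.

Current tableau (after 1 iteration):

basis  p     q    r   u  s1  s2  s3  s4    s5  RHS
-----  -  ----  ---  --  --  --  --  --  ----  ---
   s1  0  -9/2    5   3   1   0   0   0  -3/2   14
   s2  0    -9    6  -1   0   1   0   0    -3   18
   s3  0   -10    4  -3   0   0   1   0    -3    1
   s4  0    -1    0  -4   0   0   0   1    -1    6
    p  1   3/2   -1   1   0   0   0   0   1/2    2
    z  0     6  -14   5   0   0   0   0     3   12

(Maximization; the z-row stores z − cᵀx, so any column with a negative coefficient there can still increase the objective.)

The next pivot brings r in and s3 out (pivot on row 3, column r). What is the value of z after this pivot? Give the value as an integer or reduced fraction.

Minimum ratio for r: 1/4 = 1/4.
z changes by −(z-row coeff of r)·ratio = −(-14)·(1/4) = 7/2.
New z = 12 + (7/2) = 31/2.

31/2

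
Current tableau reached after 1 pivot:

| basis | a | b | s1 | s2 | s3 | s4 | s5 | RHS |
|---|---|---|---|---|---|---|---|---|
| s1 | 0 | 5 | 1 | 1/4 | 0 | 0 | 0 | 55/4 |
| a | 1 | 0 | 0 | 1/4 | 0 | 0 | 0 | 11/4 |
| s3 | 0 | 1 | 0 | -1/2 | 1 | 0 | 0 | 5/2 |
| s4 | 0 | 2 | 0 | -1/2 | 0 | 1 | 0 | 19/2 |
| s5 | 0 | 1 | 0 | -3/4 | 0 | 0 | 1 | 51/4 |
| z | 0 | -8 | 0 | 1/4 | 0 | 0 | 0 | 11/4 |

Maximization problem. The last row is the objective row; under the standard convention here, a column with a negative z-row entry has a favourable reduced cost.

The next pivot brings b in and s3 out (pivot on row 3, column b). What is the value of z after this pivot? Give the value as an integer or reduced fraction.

Minimum ratio for b: (5/2)/1 = 5/2.
z changes by −(z-row coeff of b)·ratio = −(-8)·(5/2) = 20.
New z = 11/4 + 20 = 91/4.

91/4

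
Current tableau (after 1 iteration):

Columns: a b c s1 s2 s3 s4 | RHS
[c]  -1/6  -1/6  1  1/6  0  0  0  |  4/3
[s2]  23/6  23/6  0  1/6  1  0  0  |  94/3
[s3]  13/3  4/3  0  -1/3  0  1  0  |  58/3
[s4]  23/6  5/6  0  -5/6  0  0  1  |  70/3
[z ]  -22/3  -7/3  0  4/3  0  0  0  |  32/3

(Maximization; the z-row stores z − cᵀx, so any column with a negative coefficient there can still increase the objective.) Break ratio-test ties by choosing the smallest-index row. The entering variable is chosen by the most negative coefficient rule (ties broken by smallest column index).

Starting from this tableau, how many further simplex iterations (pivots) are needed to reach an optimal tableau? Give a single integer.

pivot: a in, s3 out → z = 564/13
pivot: b in, s2 out → z = 3022/69
No improving column remains; optimal.

2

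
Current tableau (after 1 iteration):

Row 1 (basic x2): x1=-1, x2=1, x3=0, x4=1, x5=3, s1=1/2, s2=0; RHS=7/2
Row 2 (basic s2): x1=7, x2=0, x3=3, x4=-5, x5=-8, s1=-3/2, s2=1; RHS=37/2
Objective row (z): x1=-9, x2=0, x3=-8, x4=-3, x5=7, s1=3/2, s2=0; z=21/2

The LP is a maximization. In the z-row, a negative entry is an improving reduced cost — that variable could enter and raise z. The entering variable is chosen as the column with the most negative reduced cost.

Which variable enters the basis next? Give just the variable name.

x1

Objective-row coefficients: x1: -9, x2: 0, x3: -8, x4: -3, x5: 7, s1: 3/2, s2: 0.
The most negative is -9 in column x1, so x1 enters.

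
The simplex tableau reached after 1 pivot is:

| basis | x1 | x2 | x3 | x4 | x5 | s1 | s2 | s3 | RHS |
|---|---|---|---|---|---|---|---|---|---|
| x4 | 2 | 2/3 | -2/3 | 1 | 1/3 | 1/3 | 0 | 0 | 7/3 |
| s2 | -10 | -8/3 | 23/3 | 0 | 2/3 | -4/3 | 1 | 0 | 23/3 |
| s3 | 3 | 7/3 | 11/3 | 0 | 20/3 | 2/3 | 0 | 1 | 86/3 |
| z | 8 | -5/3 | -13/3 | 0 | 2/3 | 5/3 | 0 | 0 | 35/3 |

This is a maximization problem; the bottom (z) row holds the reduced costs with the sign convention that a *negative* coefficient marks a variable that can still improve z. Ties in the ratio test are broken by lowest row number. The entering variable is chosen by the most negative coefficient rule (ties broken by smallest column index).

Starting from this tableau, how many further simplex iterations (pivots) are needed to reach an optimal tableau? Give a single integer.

pivot: x3 in, s2 out → z = 16
pivot: x2 in, x4 out → z = 379/10
No improving column remains; optimal.

2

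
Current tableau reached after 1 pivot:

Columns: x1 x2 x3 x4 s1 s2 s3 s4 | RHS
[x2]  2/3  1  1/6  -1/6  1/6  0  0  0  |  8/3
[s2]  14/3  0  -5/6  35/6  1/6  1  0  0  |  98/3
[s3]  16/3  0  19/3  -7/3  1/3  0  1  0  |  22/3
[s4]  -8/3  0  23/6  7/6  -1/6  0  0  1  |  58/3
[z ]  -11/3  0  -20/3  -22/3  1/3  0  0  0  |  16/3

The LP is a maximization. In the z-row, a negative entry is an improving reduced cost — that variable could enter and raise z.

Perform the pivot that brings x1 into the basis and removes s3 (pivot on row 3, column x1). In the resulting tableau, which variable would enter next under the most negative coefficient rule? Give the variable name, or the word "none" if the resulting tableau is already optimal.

x4

Pivot element 16/3. New z-row = old z-row − (-11/3)·(row 3/(16/3)).
Updated z-row coefficients: x1: 0, x2: 0, x3: -37/16, x4: -143/16, s1: 9/16, s2: 0, s3: 11/16, s4: 0.
The most negative is -143/16 in column x4, so x4 would enter next.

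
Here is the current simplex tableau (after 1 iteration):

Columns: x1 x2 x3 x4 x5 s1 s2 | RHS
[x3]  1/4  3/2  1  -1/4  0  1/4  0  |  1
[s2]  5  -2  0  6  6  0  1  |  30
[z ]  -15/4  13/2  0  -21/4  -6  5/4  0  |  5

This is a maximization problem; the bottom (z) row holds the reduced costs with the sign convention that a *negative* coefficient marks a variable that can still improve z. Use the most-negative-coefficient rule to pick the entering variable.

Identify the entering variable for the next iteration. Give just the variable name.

x5

Objective-row coefficients: x1: -15/4, x2: 13/2, x3: 0, x4: -21/4, x5: -6, s1: 5/4, s2: 0.
The most negative is -6 in column x5, so x5 enters.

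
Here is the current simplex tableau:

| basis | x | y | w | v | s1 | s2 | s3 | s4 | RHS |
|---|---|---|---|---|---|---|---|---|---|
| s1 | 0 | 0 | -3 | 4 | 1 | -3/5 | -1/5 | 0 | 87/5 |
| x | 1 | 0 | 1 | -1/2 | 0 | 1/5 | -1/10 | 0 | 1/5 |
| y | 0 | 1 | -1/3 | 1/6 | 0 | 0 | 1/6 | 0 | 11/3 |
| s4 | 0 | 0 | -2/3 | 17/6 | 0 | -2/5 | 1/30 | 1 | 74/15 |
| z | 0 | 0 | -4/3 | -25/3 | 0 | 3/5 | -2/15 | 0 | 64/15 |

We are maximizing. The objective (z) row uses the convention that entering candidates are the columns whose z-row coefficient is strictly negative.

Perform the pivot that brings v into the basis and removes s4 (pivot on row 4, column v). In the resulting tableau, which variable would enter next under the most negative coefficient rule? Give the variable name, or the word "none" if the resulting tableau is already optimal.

Pivot element 17/6. New z-row = old z-row − (-25/3)·(row 4/(17/6)).
Updated z-row coefficients: x: 0, y: 0, w: -56/17, v: 0, s1: 0, s2: -49/85, s3: -3/85, s4: 50/17.
The most negative is -56/17 in column w, so w would enter next.

w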